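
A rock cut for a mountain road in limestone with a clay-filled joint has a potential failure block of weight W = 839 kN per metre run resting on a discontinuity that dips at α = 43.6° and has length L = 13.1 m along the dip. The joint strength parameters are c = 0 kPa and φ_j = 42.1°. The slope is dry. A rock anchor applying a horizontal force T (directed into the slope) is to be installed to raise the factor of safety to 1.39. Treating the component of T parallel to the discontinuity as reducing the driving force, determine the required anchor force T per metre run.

Resolving forces along and normal to the sliding plane, with the horizontal anchor force T adding T·sinα to the effective normal force and T·cosα acting up the plane against the driving force:
FS = [cL + (W cosα + T sinα) tanφ_j] / [W sinα − T cosα]
Without the anchor: N' = 607.6 kN/m, driving T_d = 578.6 kN/m, resisting R = 0·13.1 + 607.6·tan42.1° = 549.0 kN/m, FS = 0.95.
Setting FS = 1.39 and solving for T:
1.39·(578.6 − T cos43.6°) = 549.0 + T sin43.6°·tan42.1°
T·(sin43.6°·tan42.1° + 1.39·cos43.6°) = 1.39·578.6 − 549.0
T·(0.6896·0.9036 + 1.39·0.7242) = 804.2 − 549.0 = 255.3
T·1.6297 = 255.3
T = 156.6 kN/m

T = 157 kN/m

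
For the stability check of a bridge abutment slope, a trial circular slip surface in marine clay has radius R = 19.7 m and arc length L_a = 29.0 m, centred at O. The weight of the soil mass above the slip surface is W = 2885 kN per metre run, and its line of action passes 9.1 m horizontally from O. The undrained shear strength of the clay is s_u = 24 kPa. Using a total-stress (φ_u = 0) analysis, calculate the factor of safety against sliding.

FS = 0.52

Taking moments about the centre O, the resisting moment is provided by the undrained shear strength acting along the arc:
M_R = s_u·L_a·R = 24·29.00·19.7 = 13711.2 kN·m/m
M_D = W·d = 2885·9.1 = 26253.5 kN·m/m
FS = M_R / M_D = 13711.2 / 26253.5 = 0.522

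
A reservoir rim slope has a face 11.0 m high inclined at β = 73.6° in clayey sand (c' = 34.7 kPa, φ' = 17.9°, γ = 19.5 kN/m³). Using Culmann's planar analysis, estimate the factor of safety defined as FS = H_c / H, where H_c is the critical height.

FS = 1.35

H_c = (4c'/γ) · sinβ cosφ' / [1 − cos(β − φ')]
    = (4·34.7/19.5) · sin73.6°·cos17.9° / [1 − cos55.7°]
    = 7.118 · 0.9129 / 0.4365 = 14.89 m
FS = H_c / H = 14.89 / 11.0 = 1.353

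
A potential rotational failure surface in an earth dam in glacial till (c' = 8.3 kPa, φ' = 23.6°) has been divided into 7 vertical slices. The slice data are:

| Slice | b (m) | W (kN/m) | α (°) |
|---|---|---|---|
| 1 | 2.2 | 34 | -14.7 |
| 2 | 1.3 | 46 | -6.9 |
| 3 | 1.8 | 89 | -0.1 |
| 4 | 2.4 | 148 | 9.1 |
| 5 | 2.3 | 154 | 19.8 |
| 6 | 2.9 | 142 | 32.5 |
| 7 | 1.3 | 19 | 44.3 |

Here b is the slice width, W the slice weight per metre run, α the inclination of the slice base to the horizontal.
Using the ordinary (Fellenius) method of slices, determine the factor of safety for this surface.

FS = 2.57

Ordinary method of slices: FS = Σ[c'·Δl_i + (W_i cosα_i)·tanφ'] / Σ W_i sinα_i, with Δl_i = b_i / cosα_i.
Slice 1: Δl = 2.2/cos(-14.7°) = 2.274 m; N'_1 = 34·cos(-14.7°) = 32.9; c'Δl = 18.88; W sinα = -8.6
Slice 2: Δl = 1.3/cos(-6.9°) = 1.309 m; N'_2 = 46·cos(-6.9°) = 45.7; c'Δl = 10.87; W sinα = -5.5
Slice 3: Δl = 1.8/cos(-0.1°) = 1.800 m; N'_3 = 89·cos(-0.1°) = 89.0; c'Δl = 14.94; W sinα = -0.2
Slice 4: Δl = 2.4/cos9.1° = 2.431 m; N'_4 = 148·cos9.1° = 146.1; c'Δl = 20.17; W sinα = 23.4
Slice 5: Δl = 2.3/cos19.8° = 2.445 m; N'_5 = 154·cos19.8° = 144.9; c'Δl = 20.29; W sinα = 52.2
Slice 6: Δl = 2.9/cos32.5° = 3.438 m; N'_6 = 142·cos32.5° = 119.8; c'Δl = 28.54; W sinα = 76.3
Slice 7: Δl = 1.3/cos44.3° = 1.816 m; N'_7 = 19·cos44.3° = 13.6; c'Δl = 15.08; W sinα = 13.3
Σc'Δl = 128.8 kN/m; ΣN' = 591.9 kN/m; ΣW sinα = 150.8 kN/m
Resisting = 128.8 + 591.9·tan23.6° = 128.8 + 258.6 = 387.4 kN/m
FS = 387.4 / 150.8 = 2.568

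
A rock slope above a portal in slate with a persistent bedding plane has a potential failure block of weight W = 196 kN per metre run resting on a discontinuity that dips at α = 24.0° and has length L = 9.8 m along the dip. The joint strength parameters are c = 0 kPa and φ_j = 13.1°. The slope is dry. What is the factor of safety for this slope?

Resolving the block weight along and normal to the plane and applying the Mohr–Coulomb strength on the joint:
N' = W cosα = 196·cos24.0° = 179.1 kN/m
Driving force T = W sinα = 196·sin24.0° = 79.7 kN/m
Resisting force R = c·L + N'·tanφ_j = 0·9.8 + 179.1·tan13.1° = 0.0 + 41.7 = 41.7 kN/m
FS = R / T = 41.7 / 79.7 = 0.523

FS = 0.52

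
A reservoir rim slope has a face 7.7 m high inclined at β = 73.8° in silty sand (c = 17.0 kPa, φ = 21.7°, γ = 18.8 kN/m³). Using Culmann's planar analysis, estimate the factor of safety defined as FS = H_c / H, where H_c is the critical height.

H_c = (4c/γ) · sinβ cosφ / [1 − cos(β − φ)]
    = (4·17.0/18.8) · sin73.8°·cos21.7° / [1 − cos52.1°]
    = 3.617 · 0.8922 / 0.3857 = 8.37 m
FS = H_c / H = 8.37 / 7.7 = 1.087

FS = 1.09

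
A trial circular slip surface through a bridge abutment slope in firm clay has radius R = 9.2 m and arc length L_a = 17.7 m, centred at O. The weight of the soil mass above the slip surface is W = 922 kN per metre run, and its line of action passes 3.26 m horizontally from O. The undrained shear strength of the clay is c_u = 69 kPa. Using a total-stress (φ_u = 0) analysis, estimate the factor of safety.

Taking moments about the centre O, the resisting moment is provided by the undrained shear strength acting along the arc:
M_R = c_u·L_a·R = 69·17.70·9.2 = 11236.0 kN·m/m
M_D = W·d = 922·3.26 = 3005.7 kN·m/m
FS = M_R / M_D = 11236.0 / 3005.7 = 3.738

FS = 3.74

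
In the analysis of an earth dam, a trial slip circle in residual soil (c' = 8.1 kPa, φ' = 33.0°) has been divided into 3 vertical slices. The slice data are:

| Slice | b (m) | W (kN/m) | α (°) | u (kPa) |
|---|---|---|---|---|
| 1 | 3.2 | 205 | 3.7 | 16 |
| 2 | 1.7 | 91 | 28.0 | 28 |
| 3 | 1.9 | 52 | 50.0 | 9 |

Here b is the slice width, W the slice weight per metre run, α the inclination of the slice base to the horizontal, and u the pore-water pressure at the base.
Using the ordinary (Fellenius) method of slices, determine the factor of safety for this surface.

Ordinary method of slices: FS = Σ[c'·Δl_i + (W_i cosα_i − u_i·Δl_i)·tanφ'] / Σ W_i sinα_i, with Δl_i = b_i / cosα_i.
Slice 1: Δl = 3.2/cos3.7° = 3.207 m; N'_1 = 205·cos3.7° − 16·3.207 = 153.3; c'Δl = 25.97; W sinα = 13.2
Slice 2: Δl = 1.7/cos28.0° = 1.925 m; N'_2 = 91·cos28.0° − 28·1.925 = 26.4; c'Δl = 15.60; W sinα = 42.7
Slice 3: Δl = 1.9/cos50.0° = 2.956 m; N'_3 = 52·cos50.0° − 9·2.956 = 6.8; c'Δl = 23.94; W sinα = 39.8
Σc'Δl = 65.5 kN/m; ΣN' = 186.5 kN/m; ΣW sinα = 95.8 kN/m
Resisting = 65.5 + 186.5·tan33.0° = 65.5 + 121.1 = 186.6 kN/m
FS = 186.6 / 95.8 = 1.949

FS = 1.95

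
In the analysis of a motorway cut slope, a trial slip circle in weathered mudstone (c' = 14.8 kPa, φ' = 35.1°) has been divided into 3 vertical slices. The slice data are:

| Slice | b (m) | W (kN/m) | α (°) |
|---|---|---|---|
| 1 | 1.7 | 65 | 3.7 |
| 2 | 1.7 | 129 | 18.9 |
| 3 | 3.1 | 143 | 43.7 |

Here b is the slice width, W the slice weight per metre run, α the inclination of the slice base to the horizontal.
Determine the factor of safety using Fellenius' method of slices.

FS = 2.21

Ordinary method of slices: FS = Σ[c'·Δl_i + (W_i cosα_i)·tanφ'] / Σ W_i sinα_i, with Δl_i = b_i / cosα_i.
Slice 1: Δl = 1.7/cos3.7° = 1.704 m; N'_1 = 65·cos3.7° = 64.9; c'Δl = 25.21; W sinα = 4.2
Slice 2: Δl = 1.7/cos18.9° = 1.797 m; N'_2 = 129·cos18.9° = 122.0; c'Δl = 26.59; W sinα = 41.8
Slice 3: Δl = 3.1/cos43.7° = 4.288 m; N'_3 = 143·cos43.7° = 103.4; c'Δl = 63.46; W sinα = 98.8
Σc'Δl = 115.3 kN/m; ΣN' = 290.3 kN/m; ΣW sinα = 144.8 kN/m
Resisting = 115.3 + 290.3·tan35.1° = 115.3 + 204.0 = 319.3 kN/m
FS = 319.3 / 144.8 = 2.205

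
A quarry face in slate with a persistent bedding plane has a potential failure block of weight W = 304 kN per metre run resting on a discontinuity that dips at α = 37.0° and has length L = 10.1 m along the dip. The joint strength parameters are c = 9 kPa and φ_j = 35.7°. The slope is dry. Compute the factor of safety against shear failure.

FS = 1.45

Resolving the block weight along and normal to the plane and applying the Mohr–Coulomb strength on the joint:
N' = W cosα = 304·cos37.0° = 242.8 kN/m
Driving force T = W sinα = 304·sin37.0° = 183.0 kN/m
Resisting force R = c·L + N'·tanφ_j = 9·10.1 + 242.8·tan35.7° = 90.9 + 174.5 = 265.4 kN/m
FS = R / T = 265.4 / 183.0 = 1.450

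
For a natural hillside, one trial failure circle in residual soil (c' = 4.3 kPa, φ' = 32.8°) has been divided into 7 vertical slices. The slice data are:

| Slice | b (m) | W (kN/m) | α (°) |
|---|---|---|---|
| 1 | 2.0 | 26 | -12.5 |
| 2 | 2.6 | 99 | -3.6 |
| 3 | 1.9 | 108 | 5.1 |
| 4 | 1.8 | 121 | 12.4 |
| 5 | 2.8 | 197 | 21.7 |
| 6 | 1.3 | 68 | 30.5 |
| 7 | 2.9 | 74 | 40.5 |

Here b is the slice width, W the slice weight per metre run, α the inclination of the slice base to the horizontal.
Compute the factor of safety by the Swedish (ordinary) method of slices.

Ordinary method of slices: FS = Σ[c'·Δl_i + (W_i cosα_i)·tanφ'] / Σ W_i sinα_i, with Δl_i = b_i / cosα_i.
Slice 1: Δl = 2.0/cos(-12.5°) = 2.049 m; N'_1 = 26·cos(-12.5°) = 25.4; c'Δl = 8.81; W sinα = -5.6
Slice 2: Δl = 2.6/cos(-3.6°) = 2.605 m; N'_2 = 99·cos(-3.6°) = 98.8; c'Δl = 11.20; W sinα = -6.2
Slice 3: Δl = 1.9/cos5.1° = 1.908 m; N'_3 = 108·cos5.1° = 107.6; c'Δl = 8.20; W sinα = 9.6
Slice 4: Δl = 1.8/cos12.4° = 1.843 m; N'_4 = 121·cos12.4° = 118.2; c'Δl = 7.92; W sinα = 26.0
Slice 5: Δl = 2.8/cos21.7° = 3.014 m; N'_5 = 197·cos21.7° = 183.0; c'Δl = 12.96; W sinα = 72.8
Slice 6: Δl = 1.3/cos30.5° = 1.509 m; N'_6 = 68·cos30.5° = 58.6; c'Δl = 6.49; W sinα = 34.5
Slice 7: Δl = 2.9/cos40.5° = 3.814 m; N'_7 = 74·cos40.5° = 56.3; c'Δl = 16.40; W sinα = 48.1
Σc'Δl = 72.0 kN/m; ΣN' = 647.8 kN/m; ΣW sinα = 179.2 kN/m
Resisting = 72.0 + 647.8·tan32.8° = 72.0 + 417.5 = 489.5 kN/m
FS = 489.5 / 179.2 = 2.732

FS = 2.73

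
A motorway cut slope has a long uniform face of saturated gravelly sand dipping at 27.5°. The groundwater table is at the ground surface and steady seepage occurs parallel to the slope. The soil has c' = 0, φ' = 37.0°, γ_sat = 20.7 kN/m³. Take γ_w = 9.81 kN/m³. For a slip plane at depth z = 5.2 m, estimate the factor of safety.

FS = 0.76

With seepage parallel to the slope and the water table at the surface, the effective normal stress on the slip plane uses the buoyant unit weight γ' = γ_sat − γ_w while the driving shear stress uses γ_sat:
FS = [c' + γ' z cos²β tanφ'] / [γ_sat z sinβ cosβ]
(For c' = 0 this reduces to FS = (γ'/γ_sat)·tanφ'/tanβ.)
γ' = 20.7 − 9.81 = 10.89 kN/m³
Numerator = 0.0 + 10.89·5.2·cos²27.5°·tan37.0° = 0.0 + 10.89·5.2·0.7868·0.7536 = 33.574 kPa
Denominator = 20.7·5.2·sin27.5°·cos27.5° = 20.7·5.2·0.4617·0.8870 = 44.087 kPa
FS = 33.574 / 44.087 = 0.762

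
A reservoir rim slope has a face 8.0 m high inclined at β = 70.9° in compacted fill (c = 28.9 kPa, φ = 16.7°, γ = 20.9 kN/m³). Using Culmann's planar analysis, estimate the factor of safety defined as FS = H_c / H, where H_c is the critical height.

FS = 1.51

H_c = (4c/γ) · sinβ cosφ / [1 − cos(β − φ)]
    = (4·28.9/20.9) · sin70.9°·cos16.7° / [1 − cos54.2°]
    = 5.531 · 0.9051 / 0.4150 = 12.06 m
FS = H_c / H = 12.06 / 8.0 = 1.508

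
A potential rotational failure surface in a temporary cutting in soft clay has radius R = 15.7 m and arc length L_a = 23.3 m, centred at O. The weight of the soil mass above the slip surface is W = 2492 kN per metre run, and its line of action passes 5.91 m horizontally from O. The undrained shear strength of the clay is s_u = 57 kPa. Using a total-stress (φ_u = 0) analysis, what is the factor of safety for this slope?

Taking moments about the centre O, the resisting moment is provided by the undrained shear strength acting along the arc:
M_R = s_u·L_a·R = 57·23.30·15.7 = 20851.2 kN·m/m
M_D = W·d = 2492·5.91 = 14727.7 kN·m/m
FS = M_R / M_D = 20851.2 / 14727.7 = 1.416

FS = 1.42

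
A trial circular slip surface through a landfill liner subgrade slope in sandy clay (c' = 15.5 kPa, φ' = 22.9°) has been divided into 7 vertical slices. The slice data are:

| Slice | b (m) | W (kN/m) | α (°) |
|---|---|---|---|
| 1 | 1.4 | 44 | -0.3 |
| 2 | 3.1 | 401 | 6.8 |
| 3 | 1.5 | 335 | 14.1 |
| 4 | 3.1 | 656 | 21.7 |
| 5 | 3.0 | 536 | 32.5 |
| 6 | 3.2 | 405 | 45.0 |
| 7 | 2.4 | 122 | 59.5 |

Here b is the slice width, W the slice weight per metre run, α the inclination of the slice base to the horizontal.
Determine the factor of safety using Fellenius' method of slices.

FS = 1.20

Ordinary method of slices: FS = Σ[c'·Δl_i + (W_i cosα_i)·tanφ'] / Σ W_i sinα_i, with Δl_i = b_i / cosα_i.
Slice 1: Δl = 1.4/cos(-0.3°) = 1.400 m; N'_1 = 44·cos(-0.3°) = 44.0; c'Δl = 21.70; W sinα = -0.2
Slice 2: Δl = 3.1/cos6.8° = 3.122 m; N'_2 = 401·cos6.8° = 398.2; c'Δl = 48.39; W sinα = 47.5
Slice 3: Δl = 1.5/cos14.1° = 1.547 m; N'_3 = 335·cos14.1° = 324.9; c'Δl = 23.97; W sinα = 81.6
Slice 4: Δl = 3.1/cos21.7° = 3.336 m; N'_4 = 656·cos21.7° = 609.5; c'Δl = 51.71; W sinα = 242.6
Slice 5: Δl = 3.0/cos32.5° = 3.557 m; N'_5 = 536·cos32.5° = 452.1; c'Δl = 55.13; W sinα = 288.0
Slice 6: Δl = 3.2/cos45.0° = 4.525 m; N'_6 = 405·cos45.0° = 286.4; c'Δl = 70.14; W sinα = 286.4
Slice 7: Δl = 2.4/cos59.5° = 4.729 m; N'_7 = 122·cos59.5° = 61.9; c'Δl = 73.29; W sinα = 105.1
Σc'Δl = 344.4 kN/m; ΣN' = 2177.0 kN/m; ΣW sinα = 1050.9 kN/m
Resisting = 344.4 + 2177.0·tan22.9° = 344.4 + 919.6 = 1263.9 kN/m
FS = 1263.9 / 1050.9 = 1.203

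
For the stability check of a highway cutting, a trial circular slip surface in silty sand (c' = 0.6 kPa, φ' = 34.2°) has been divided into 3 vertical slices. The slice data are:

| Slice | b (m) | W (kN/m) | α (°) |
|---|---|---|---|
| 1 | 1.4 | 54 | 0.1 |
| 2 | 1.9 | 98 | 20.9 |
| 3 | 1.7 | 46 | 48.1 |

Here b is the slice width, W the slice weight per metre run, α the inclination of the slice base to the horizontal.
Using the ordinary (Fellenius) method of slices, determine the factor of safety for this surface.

Ordinary method of slices: FS = Σ[c'·Δl_i + (W_i cosα_i)·tanφ'] / Σ W_i sinα_i, with Δl_i = b_i / cosα_i.
Slice 1: Δl = 1.4/cos0.1° = 1.400 m; N'_1 = 54·cos0.1° = 54.0; c'Δl = 0.84; W sinα = 0.1
Slice 2: Δl = 1.9/cos20.9° = 2.034 m; N'_2 = 98·cos20.9° = 91.6; c'Δl = 1.22; W sinα = 35.0
Slice 3: Δl = 1.7/cos48.1° = 2.546 m; N'_3 = 46·cos48.1° = 30.7; c'Δl = 1.53; W sinα = 34.2
Σc'Δl = 3.6 kN/m; ΣN' = 176.3 kN/m; ΣW sinα = 69.3 kN/m
Resisting = 3.6 + 176.3·tan34.2° = 3.6 + 119.8 = 123.4 kN/m
FS = 123.4 / 69.3 = 1.781

FS = 1.78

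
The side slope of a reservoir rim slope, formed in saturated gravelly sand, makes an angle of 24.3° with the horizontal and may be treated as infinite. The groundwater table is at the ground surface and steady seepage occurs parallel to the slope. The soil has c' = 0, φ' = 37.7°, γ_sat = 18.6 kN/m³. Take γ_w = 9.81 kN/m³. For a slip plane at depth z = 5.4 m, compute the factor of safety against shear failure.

With seepage parallel to the slope and the water table at the surface, the effective normal stress on the slip plane uses the buoyant unit weight γ' = γ_sat − γ_w while the driving shear stress uses γ_sat:
FS = [c' + γ' z cos²β tanφ'] / [γ_sat z sinβ cosβ]
(For c' = 0 this reduces to FS = (γ'/γ_sat)·tanφ'/tanβ.)
γ' = 18.6 − 9.81 = 8.79 kN/m³
Numerator = 0.0 + 8.79·5.4·cos²24.3°·tan37.7° = 0.0 + 8.79·5.4·0.8307·0.7729 = 30.473 kPa
Denominator = 18.6·5.4·sin24.3°·cos24.3° = 18.6·5.4·0.4115·0.9114 = 37.671 kPa
FS = 30.473 / 37.671 = 0.809

FS = 0.81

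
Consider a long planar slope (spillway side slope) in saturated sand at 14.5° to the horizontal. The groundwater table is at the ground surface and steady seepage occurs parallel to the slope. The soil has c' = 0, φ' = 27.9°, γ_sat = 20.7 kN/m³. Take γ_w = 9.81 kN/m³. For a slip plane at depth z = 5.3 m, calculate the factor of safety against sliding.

With seepage parallel to the slope and the water table at the surface, the effective normal stress on the slip plane uses the buoyant unit weight γ' = γ_sat − γ_w while the driving shear stress uses γ_sat:
FS = [c' + γ' z cos²β tanφ'] / [γ_sat z sinβ cosβ]
(For c' = 0 this reduces to FS = (γ'/γ_sat)·tanφ'/tanβ.)
γ' = 20.7 − 9.81 = 10.89 kN/m³
Numerator = 0.0 + 10.89·5.3·cos²14.5°·tan27.9° = 0.0 + 10.89·5.3·0.9373·0.5295 = 28.644 kPa
Denominator = 20.7·5.3·sin14.5°·cos14.5° = 20.7·5.3·0.2504·0.9681 = 26.594 kPa
FS = 28.644 / 26.594 = 1.077

FS = 1.08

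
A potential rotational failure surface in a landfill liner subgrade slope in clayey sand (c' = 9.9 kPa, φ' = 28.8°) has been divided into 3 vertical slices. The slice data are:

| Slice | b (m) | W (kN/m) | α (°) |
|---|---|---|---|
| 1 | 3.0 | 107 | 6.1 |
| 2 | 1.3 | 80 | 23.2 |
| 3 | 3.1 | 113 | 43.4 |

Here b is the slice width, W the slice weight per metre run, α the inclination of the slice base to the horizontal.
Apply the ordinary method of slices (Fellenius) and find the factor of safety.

FS = 1.91

Ordinary method of slices: FS = Σ[c'·Δl_i + (W_i cosα_i)·tanφ'] / Σ W_i sinα_i, with Δl_i = b_i / cosα_i.
Slice 1: Δl = 3.0/cos6.1° = 3.017 m; N'_1 = 107·cos6.1° = 106.4; c'Δl = 29.87; W sinα = 11.4
Slice 2: Δl = 1.3/cos23.2° = 1.414 m; N'_2 = 80·cos23.2° = 73.5; c'Δl = 14.00; W sinα = 31.5
Slice 3: Δl = 3.1/cos43.4° = 4.267 m; N'_3 = 113·cos43.4° = 82.1; c'Δl = 42.24; W sinα = 77.6
Σc'Δl = 86.1 kN/m; ΣN' = 262.0 kN/m; ΣW sinα = 120.5 kN/m
Resisting = 86.1 + 262.0·tan28.8° = 86.1 + 144.1 = 230.2 kN/m
FS = 230.2 / 120.5 = 1.910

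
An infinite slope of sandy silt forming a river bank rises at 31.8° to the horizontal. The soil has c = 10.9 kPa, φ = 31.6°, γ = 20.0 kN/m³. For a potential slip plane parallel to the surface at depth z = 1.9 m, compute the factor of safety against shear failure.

FS = 1.63

For an infinite slope with a slip plane parallel to the surface (no pore pressure): FS = [c + γz cos²β tanφ] / [γz sinβ cosβ].
γz = 20.0·1.9 = 38.00 kN/m²
Numerator = 10.9 + 38.00·cos²31.8°·tan31.6° = 10.9 + 38.00·0.7223·0.6152 = 27.786 kPa
Denominator = 38.00·sin31.8°·cos31.8° = 38.00·0.5270·0.8499 = 17.019 kPa
FS = 27.786 / 17.019 = 1.633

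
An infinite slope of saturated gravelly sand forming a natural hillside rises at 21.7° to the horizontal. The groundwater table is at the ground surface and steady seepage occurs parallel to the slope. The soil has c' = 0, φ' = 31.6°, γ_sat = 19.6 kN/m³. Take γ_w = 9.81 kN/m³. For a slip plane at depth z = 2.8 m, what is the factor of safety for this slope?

FS = 0.77

With seepage parallel to the slope and the water table at the surface, the effective normal stress on the slip plane uses the buoyant unit weight γ' = γ_sat − γ_w while the driving shear stress uses γ_sat:
FS = [c' + γ' z cos²β tanφ'] / [γ_sat z sinβ cosβ]
(For c' = 0 this reduces to FS = (γ'/γ_sat)·tanφ'/tanβ.)
γ' = 19.6 − 9.81 = 9.79 kN/m³
Numerator = 0.0 + 9.79·2.8·cos²21.7°·tan31.6° = 0.0 + 9.79·2.8·0.8633·0.6152 = 14.558 kPa
Denominator = 19.6·2.8·sin21.7°·cos21.7° = 19.6·2.8·0.3697·0.9291 = 18.854 kPa
FS = 14.558 / 18.854 = 0.772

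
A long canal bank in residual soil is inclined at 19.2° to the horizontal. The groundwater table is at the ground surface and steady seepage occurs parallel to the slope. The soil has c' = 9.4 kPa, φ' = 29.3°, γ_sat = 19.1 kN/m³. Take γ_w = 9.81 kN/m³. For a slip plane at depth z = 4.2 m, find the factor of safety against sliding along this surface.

With seepage parallel to the slope and the water table at the surface, the effective normal stress on the slip plane uses the buoyant unit weight γ' = γ_sat − γ_w while the driving shear stress uses γ_sat:
FS = [c' + γ' z cos²β tanφ'] / [γ_sat z sinβ cosβ]
γ' = 19.1 − 9.81 = 9.29 kN/m³
Numerator = 9.4 + 9.29·4.2·cos²19.2°·tan29.3° = 9.4 + 9.29·4.2·0.8918·0.5612 = 28.928 kPa
Denominator = 19.1·4.2·sin19.2°·cos19.2° = 19.1·4.2·0.3289·0.9444 = 24.914 kPa
FS = 28.928 / 24.914 = 1.161

FS = 1.16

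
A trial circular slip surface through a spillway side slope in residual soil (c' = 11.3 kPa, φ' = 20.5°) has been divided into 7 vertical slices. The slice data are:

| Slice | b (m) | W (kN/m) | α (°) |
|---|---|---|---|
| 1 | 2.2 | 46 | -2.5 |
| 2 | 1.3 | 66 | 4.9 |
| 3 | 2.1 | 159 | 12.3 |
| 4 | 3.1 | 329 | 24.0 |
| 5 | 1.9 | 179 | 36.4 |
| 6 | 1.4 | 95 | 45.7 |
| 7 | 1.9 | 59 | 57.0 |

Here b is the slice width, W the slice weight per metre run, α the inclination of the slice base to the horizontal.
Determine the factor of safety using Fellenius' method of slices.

FS = 1.25

Ordinary method of slices: FS = Σ[c'·Δl_i + (W_i cosα_i)·tanφ'] / Σ W_i sinα_i, with Δl_i = b_i / cosα_i.
Slice 1: Δl = 2.2/cos(-2.5°) = 2.202 m; N'_1 = 46·cos(-2.5°) = 46.0; c'Δl = 24.88; W sinα = -2.0
Slice 2: Δl = 1.3/cos4.9° = 1.305 m; N'_2 = 66·cos4.9° = 65.8; c'Δl = 14.74; W sinα = 5.6
Slice 3: Δl = 2.1/cos12.3° = 2.149 m; N'_3 = 159·cos12.3° = 155.4; c'Δl = 24.29; W sinα = 33.9
Slice 4: Δl = 3.1/cos24.0° = 3.393 m; N'_4 = 329·cos24.0° = 300.6; c'Δl = 38.35; W sinα = 133.8
Slice 5: Δl = 1.9/cos36.4° = 2.361 m; N'_5 = 179·cos36.4° = 144.1; c'Δl = 26.67; W sinα = 106.2
Slice 6: Δl = 1.4/cos45.7° = 2.005 m; N'_6 = 95·cos45.7° = 66.3; c'Δl = 22.65; W sinα = 68.0
Slice 7: Δl = 1.9/cos57.0° = 3.489 m; N'_7 = 59·cos57.0° = 32.1; c'Δl = 39.42; W sinα = 49.5
Σc'Δl = 191.0 kN/m; ΣN' = 810.2 kN/m; ΣW sinα = 395.0 kN/m
Resisting = 191.0 + 810.2·tan20.5° = 191.0 + 302.9 = 493.9 kN/m
FS = 493.9 / 395.0 = 1.250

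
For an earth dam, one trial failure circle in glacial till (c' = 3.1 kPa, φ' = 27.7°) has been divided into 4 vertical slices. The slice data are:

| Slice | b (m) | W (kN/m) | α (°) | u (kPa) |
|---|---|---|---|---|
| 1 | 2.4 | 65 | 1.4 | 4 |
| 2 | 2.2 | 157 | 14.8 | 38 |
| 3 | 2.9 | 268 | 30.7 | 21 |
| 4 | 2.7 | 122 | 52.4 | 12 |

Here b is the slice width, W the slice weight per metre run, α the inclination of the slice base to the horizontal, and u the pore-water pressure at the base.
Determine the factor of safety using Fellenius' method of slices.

Ordinary method of slices: FS = Σ[c'·Δl_i + (W_i cosα_i − u_i·Δl_i)·tanφ'] / Σ W_i sinα_i, with Δl_i = b_i / cosα_i.
Slice 1: Δl = 2.4/cos1.4° = 2.401 m; N'_1 = 65·cos1.4° − 4·2.401 = 55.4; c'Δl = 7.44; W sinα = 1.6
Slice 2: Δl = 2.2/cos14.8° = 2.275 m; N'_2 = 157·cos14.8° − 38·2.275 = 65.3; c'Δl = 7.05; W sinα = 40.1
Slice 3: Δl = 2.9/cos30.7° = 3.373 m; N'_3 = 268·cos30.7° − 21·3.373 = 159.6; c'Δl = 10.46; W sinα = 136.8
Slice 4: Δl = 2.7/cos52.4° = 4.425 m; N'_4 = 122·cos52.4° − 12·4.425 = 21.3; c'Δl = 13.72; W sinα = 96.7
Σc'Δl = 38.7 kN/m; ΣN' = 301.7 kN/m; ΣW sinα = 275.2 kN/m
Resisting = 38.7 + 301.7·tan27.7° = 38.7 + 158.4 = 197.0 kN/m
FS = 197.0 / 275.2 = 0.716

FS = 0.72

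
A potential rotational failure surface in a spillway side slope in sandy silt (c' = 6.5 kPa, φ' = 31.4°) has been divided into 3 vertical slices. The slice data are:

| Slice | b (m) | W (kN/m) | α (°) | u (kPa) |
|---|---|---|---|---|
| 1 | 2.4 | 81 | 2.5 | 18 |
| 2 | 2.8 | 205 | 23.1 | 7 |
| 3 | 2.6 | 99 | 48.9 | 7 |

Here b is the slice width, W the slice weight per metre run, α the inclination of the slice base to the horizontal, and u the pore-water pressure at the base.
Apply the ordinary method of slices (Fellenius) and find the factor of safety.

FS = 1.32

Ordinary method of slices: FS = Σ[c'·Δl_i + (W_i cosα_i − u_i·Δl_i)·tanφ'] / Σ W_i sinα_i, with Δl_i = b_i / cosα_i.
Slice 1: Δl = 2.4/cos2.5° = 2.402 m; N'_1 = 81·cos2.5° − 18·2.402 = 37.7; c'Δl = 15.61; W sinα = 3.5
Slice 2: Δl = 2.8/cos23.1° = 3.044 m; N'_2 = 205·cos23.1° − 7·3.044 = 167.3; c'Δl = 19.79; W sinα = 80.4
Slice 3: Δl = 2.6/cos48.9° = 3.955 m; N'_3 = 99·cos48.9° − 7·3.955 = 37.4; c'Δl = 25.71; W sinα = 74.6
Σc'Δl = 61.1 kN/m; ΣN' = 242.3 kN/m; ΣW sinα = 158.6 kN/m
Resisting = 61.1 + 242.3·tan31.4° = 61.1 + 147.9 = 209.0 kN/m
FS = 209.0 / 158.6 = 1.318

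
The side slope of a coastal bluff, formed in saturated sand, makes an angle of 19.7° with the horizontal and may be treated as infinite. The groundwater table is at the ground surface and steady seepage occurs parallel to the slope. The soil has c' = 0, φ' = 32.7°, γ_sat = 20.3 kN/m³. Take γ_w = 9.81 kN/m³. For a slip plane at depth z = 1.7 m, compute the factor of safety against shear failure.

FS = 0.93

With seepage parallel to the slope and the water table at the surface, the effective normal stress on the slip plane uses the buoyant unit weight γ' = γ_sat − γ_w while the driving shear stress uses γ_sat:
FS = [c' + γ' z cos²β tanφ'] / [γ_sat z sinβ cosβ]
(For c' = 0 this reduces to FS = (γ'/γ_sat)·tanφ'/tanβ.)
γ' = 20.3 − 9.81 = 10.49 kN/m³
Numerator = 0.0 + 10.49·1.7·cos²19.7°·tan32.7° = 0.0 + 10.49·1.7·0.8864·0.6420 = 10.148 kPa
Denominator = 20.3·1.7·sin19.7°·cos19.7° = 20.3·1.7·0.3371·0.9415 = 10.952 kPa
FS = 10.148 / 10.952 = 0.927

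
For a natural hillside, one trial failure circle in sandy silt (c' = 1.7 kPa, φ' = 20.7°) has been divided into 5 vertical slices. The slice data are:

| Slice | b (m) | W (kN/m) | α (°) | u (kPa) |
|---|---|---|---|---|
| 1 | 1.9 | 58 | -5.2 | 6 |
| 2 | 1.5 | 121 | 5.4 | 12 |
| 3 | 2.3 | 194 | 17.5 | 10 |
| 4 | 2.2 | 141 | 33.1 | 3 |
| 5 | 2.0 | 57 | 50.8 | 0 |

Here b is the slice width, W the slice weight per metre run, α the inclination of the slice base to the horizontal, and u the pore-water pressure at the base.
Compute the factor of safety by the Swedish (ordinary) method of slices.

Ordinary method of slices: FS = Σ[c'·Δl_i + (W_i cosα_i − u_i·Δl_i)·tanφ'] / Σ W_i sinα_i, with Δl_i = b_i / cosα_i.
Slice 1: Δl = 1.9/cos(-5.2°) = 1.908 m; N'_1 = 58·cos(-5.2°) − 6·1.908 = 46.3; c'Δl = 3.24; W sinα = -5.3
Slice 2: Δl = 1.5/cos5.4° = 1.507 m; N'_2 = 121·cos5.4° − 12·1.507 = 102.4; c'Δl = 2.56; W sinα = 11.4
Slice 3: Δl = 2.3/cos17.5° = 2.412 m; N'_3 = 194·cos17.5° − 10·2.412 = 160.9; c'Δl = 4.10; W sinα = 58.3
Slice 4: Δl = 2.2/cos33.1° = 2.626 m; N'_4 = 141·cos33.1° − 3·2.626 = 110.2; c'Δl = 4.46; W sinα = 77.0
Slice 5: Δl = 2.0/cos50.8° = 3.164 m; N'_5 = 57·cos50.8° − 0·3.164 = 36.0; c'Δl = 5.38; W sinα = 44.2
Σc'Δl = 19.7 kN/m; ΣN' = 455.9 kN/m; ΣW sinα = 185.6 kN/m
Resisting = 19.7 + 455.9·tan20.7° = 19.7 + 172.3 = 192.0 kN/m
FS = 192.0 / 185.6 = 1.034

FS = 1.03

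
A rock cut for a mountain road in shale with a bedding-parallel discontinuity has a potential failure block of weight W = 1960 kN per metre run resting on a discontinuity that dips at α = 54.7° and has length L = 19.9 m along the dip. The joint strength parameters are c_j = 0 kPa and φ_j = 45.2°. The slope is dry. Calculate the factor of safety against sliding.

Resolving the block weight along and normal to the plane and applying the Mohr–Coulomb strength on the joint:
N' = W cosα = 1960·cos54.7° = 1132.6 kN/m
Driving force T = W sinα = 1960·sin54.7° = 1599.6 kN/m
Resisting force R = c_j·L + N'·tanφ_j = 0·19.9 + 1132.6·tan45.2° = 0.0 + 1140.5 = 1140.5 kN/m
FS = R / T = 1140.5 / 1599.6 = 0.713

FS = 0.71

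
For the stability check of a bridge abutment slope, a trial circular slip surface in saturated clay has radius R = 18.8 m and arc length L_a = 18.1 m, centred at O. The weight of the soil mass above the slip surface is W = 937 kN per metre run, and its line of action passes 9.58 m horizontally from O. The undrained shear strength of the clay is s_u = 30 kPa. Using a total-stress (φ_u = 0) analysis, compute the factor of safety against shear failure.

Taking moments about the centre O, the resisting moment is provided by the undrained shear strength acting along the arc:
M_R = s_u·L_a·R = 30·18.10·18.8 = 10208.4 kN·m/m
M_D = W·d = 937·9.58 = 8976.5 kN·m/m
FS = M_R / M_D = 10208.4 / 8976.5 = 1.137

FS = 1.14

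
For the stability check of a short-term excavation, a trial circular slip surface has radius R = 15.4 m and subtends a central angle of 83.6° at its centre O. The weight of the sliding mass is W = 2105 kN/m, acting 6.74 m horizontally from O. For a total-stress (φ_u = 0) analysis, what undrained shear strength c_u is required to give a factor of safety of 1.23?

c_u = 50.4 kPa

FS = c_u·L_a·R / (W·d), so c_u = FS·W·d / (L_a·R).
Arc length L_a = R·θ = 15.4·(83.6°·π/180) = 15.4·1.4591 = 22.47 m
c_u = 1.23·2105·6.74 / (22.47·15.4) = 17450.9 / 346.04 = 50.43 kPa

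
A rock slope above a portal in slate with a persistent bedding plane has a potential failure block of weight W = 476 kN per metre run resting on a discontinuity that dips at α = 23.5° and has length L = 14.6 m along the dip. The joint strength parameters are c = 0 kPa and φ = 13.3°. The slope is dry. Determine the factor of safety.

FS = 0.54

Resolving the block weight along and normal to the plane and applying the Mohr–Coulomb strength on the joint:
N' = W cosα = 476·cos23.5° = 436.5 kN/m
Driving force T = W sinα = 476·sin23.5° = 189.8 kN/m
Resisting force R = c·L + N'·tanφ = 0·14.6 + 436.5·tan13.3° = 0.0 + 103.2 = 103.2 kN/m
FS = R / T = 103.2 / 189.8 = 0.544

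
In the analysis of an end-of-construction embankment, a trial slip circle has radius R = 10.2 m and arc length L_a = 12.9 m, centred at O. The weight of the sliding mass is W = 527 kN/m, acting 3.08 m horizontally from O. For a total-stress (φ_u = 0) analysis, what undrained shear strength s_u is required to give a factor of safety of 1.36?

FS = s_u·L_a·R / (W·d), so s_u = FS·W·d / (L_a·R).
s_u = 1.36·527·3.08 / (12.90·10.2) = 2207.5 / 131.58 = 16.78 kPa

s_u = 16.8 kPa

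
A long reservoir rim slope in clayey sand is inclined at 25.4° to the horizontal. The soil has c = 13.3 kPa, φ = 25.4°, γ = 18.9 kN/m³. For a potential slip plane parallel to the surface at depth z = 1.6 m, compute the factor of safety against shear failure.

For an infinite slope with a slip plane parallel to the surface (no pore pressure): FS = [c + γz cos²β tanφ] / [γz sinβ cosβ].
γz = 18.9·1.6 = 30.24 kN/m²
Numerator = 13.3 + 30.24·cos²25.4°·tan25.4° = 13.3 + 30.24·0.8160·0.4748 = 25.017 kPa
Denominator = 30.24·sin25.4°·cos25.4° = 30.24·0.4289·0.9033 = 11.717 kPa
FS = 25.017 / 11.717 = 2.135

FS = 2.14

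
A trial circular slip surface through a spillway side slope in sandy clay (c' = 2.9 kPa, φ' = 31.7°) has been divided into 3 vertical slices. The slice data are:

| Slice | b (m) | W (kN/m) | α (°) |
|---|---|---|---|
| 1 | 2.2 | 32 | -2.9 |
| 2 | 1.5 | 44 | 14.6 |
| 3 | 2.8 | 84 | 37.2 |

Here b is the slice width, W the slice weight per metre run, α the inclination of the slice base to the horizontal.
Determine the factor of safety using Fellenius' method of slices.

FS = 1.80

Ordinary method of slices: FS = Σ[c'·Δl_i + (W_i cosα_i)·tanφ'] / Σ W_i sinα_i, with Δl_i = b_i / cosα_i.
Slice 1: Δl = 2.2/cos(-2.9°) = 2.203 m; N'_1 = 32·cos(-2.9°) = 32.0; c'Δl = 6.39; W sinα = -1.6
Slice 2: Δl = 1.5/cos14.6° = 1.550 m; N'_2 = 44·cos14.6° = 42.6; c'Δl = 4.50; W sinα = 11.1
Slice 3: Δl = 2.8/cos37.2° = 3.515 m; N'_3 = 84·cos37.2° = 66.9; c'Δl = 10.19; W sinα = 50.8
Σc'Δl = 21.1 kN/m; ΣN' = 141.4 kN/m; ΣW sinα = 60.3 kN/m
Resisting = 21.1 + 141.4·tan31.7° = 21.1 + 87.4 = 108.4 kN/m
FS = 108.4 / 60.3 = 1.800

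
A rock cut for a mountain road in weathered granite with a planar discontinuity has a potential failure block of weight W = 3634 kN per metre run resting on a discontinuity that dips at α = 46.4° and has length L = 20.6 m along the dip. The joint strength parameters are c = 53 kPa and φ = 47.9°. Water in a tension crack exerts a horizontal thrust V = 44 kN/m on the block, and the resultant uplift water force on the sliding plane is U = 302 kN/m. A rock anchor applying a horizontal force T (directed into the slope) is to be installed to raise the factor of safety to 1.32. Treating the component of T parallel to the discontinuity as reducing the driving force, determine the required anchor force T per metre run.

T = 11 kN/m

Resolving forces along and normal to the sliding plane, with the horizontal anchor force T adding T·sinα to the effective normal force and T·cosα acting up the plane against the driving force:
FS = [cL + (W cosα − U − V sinα + T sinα) tanφ] / [W sinα + V cosα − T cosα]
Without the anchor: N' = 2172.2 kN/m, driving T_d = 2662.0 kN/m, resisting R = 53·20.6 + 2172.2·tan47.9° = 3495.8 kN/m, FS = 1.31.
Setting FS = 1.32 and solving for T:
1.32·(2662.0 − T cos46.4°) = 3495.8 + T sin46.4°·tan47.9°
T·(sin46.4°·tan47.9° + 1.32·cos46.4°) = 1.32·2662.0 − 3495.8
T·(0.7242·1.1067 + 1.32·0.6896) = 3513.8 − 3495.8 = 18.0
T·1.7118 = 18.0
T = 10.5 kN/m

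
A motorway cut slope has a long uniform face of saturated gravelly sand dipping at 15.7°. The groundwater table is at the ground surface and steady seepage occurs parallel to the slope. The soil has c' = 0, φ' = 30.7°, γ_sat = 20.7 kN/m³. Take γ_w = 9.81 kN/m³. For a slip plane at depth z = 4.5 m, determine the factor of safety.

FS = 1.11

With seepage parallel to the slope and the water table at the surface, the effective normal stress on the slip plane uses the buoyant unit weight γ' = γ_sat − γ_w while the driving shear stress uses γ_sat:
FS = [c' + γ' z cos²β tanφ'] / [γ_sat z sinβ cosβ]
(For c' = 0 this reduces to FS = (γ'/γ_sat)·tanφ'/tanβ.)
γ' = 20.7 − 9.81 = 10.89 kN/m³
Numerator = 0.0 + 10.89·4.5·cos²15.7°·tan30.7° = 0.0 + 10.89·4.5·0.9268·0.5938 = 26.966 kPa
Denominator = 20.7·4.5·sin15.7°·cos15.7° = 20.7·4.5·0.2706·0.9627 = 24.266 kPa
FS = 26.966 / 24.266 = 1.111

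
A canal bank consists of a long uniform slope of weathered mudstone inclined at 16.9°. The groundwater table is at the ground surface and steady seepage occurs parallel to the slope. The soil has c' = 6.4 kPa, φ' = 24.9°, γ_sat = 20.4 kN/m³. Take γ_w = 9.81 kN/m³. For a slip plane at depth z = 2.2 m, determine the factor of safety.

With seepage parallel to the slope and the water table at the surface, the effective normal stress on the slip plane uses the buoyant unit weight γ' = γ_sat − γ_w while the driving shear stress uses γ_sat:
FS = [c' + γ' z cos²β tanφ'] / [γ_sat z sinβ cosβ]
γ' = 20.4 − 9.81 = 10.59 kN/m³
Numerator = 6.4 + 10.59·2.2·cos²16.9°·tan24.9° = 6.4 + 10.59·2.2·0.9155·0.4642 = 16.301 kPa
Denominator = 20.4·2.2·sin16.9°·cos16.9° = 20.4·2.2·0.2907·0.9568 = 12.483 kPa
FS = 16.301 / 12.483 = 1.306

FS = 1.31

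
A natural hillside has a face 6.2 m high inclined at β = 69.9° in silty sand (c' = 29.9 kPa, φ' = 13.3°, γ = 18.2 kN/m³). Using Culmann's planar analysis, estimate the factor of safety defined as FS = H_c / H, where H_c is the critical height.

H_c = (4c'/γ) · sinβ cosφ' / [1 − cos(β − φ')]
    = (4·29.9/18.2) · sin69.9°·cos13.3° / [1 − cos56.6°]
    = 6.571 · 0.9139 / 0.4495 = 13.36 m
FS = H_c / H = 13.36 / 6.2 = 2.155

FS = 2.15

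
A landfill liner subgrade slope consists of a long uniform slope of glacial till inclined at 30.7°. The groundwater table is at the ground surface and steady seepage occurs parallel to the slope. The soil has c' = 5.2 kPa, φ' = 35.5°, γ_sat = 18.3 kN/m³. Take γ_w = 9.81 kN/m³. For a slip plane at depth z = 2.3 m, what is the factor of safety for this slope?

FS = 0.84

With seepage parallel to the slope and the water table at the surface, the effective normal stress on the slip plane uses the buoyant unit weight γ' = γ_sat − γ_w while the driving shear stress uses γ_sat:
FS = [c' + γ' z cos²β tanφ'] / [γ_sat z sinβ cosβ]
γ' = 18.3 − 9.81 = 8.49 kN/m³
Numerator = 5.2 + 8.49·2.3·cos²30.7°·tan35.5° = 5.2 + 8.49·2.3·0.7393·0.7133 = 15.498 kPa
Denominator = 18.3·2.3·sin30.7°·cos30.7° = 18.3·2.3·0.5105·0.8599 = 18.477 kPa
FS = 15.498 / 18.477 = 0.839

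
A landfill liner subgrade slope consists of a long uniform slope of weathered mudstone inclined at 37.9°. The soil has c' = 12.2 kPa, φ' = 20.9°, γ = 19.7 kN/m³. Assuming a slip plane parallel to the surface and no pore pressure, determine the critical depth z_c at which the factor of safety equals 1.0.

Setting FS = 1.00 in FS = [c' + γz cos²β tanφ'] / [γz sinβ cosβ] and solving for z:
z = c' / [γ cosβ (FS·sinβ − cosβ·tanφ')]
  = 12.2 / [19.7·cos37.9°·(1.00·sin37.9° − cos37.9°·tan20.9°)]
  = 12.2 / [19.7·0.7891·(1.00·0.6143 − 0.7891·0.3819)]
  = 12.2 / 4.8650 = 2.508 m

z_c = 2.51 m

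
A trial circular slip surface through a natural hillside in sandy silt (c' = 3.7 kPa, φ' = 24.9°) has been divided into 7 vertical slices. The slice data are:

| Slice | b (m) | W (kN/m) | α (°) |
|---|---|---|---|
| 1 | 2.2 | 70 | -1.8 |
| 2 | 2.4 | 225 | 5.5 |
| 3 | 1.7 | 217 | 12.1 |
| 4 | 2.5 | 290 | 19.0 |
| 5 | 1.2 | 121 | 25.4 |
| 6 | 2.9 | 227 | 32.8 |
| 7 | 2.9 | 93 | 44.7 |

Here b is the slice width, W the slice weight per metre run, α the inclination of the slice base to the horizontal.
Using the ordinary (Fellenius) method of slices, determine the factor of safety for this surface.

Ordinary method of slices: FS = Σ[c'·Δl_i + (W_i cosα_i)·tanφ'] / Σ W_i sinα_i, with Δl_i = b_i / cosα_i.
Slice 1: Δl = 2.2/cos(-1.8°) = 2.201 m; N'_1 = 70·cos(-1.8°) = 70.0; c'Δl = 8.14; W sinα = -2.2
Slice 2: Δl = 2.4/cos5.5° = 2.411 m; N'_2 = 225·cos5.5° = 224.0; c'Δl = 8.92; W sinα = 21.6
Slice 3: Δl = 1.7/cos12.1° = 1.739 m; N'_3 = 217·cos12.1° = 212.2; c'Δl = 6.43; W sinα = 45.5
Slice 4: Δl = 2.5/cos19.0° = 2.644 m; N'_4 = 290·cos19.0° = 274.2; c'Δl = 9.78; W sinα = 94.4
Slice 5: Δl = 1.2/cos25.4° = 1.328 m; N'_5 = 121·cos25.4° = 109.3; c'Δl = 4.92; W sinα = 51.9
Slice 6: Δl = 2.9/cos32.8° = 3.450 m; N'_6 = 227·cos32.8° = 190.8; c'Δl = 12.77; W sinα = 123.0
Slice 7: Δl = 2.9/cos44.7° = 4.080 m; N'_7 = 93·cos44.7° = 66.1; c'Δl = 15.10; W sinα = 65.4
Σc'Δl = 66.1 kN/m; ΣN' = 1146.5 kN/m; ΣW sinα = 399.6 kN/m
Resisting = 66.1 + 1146.5·tan24.9° = 66.1 + 532.2 = 598.3 kN/m
FS = 598.3 / 399.6 = 1.497

FS = 1.50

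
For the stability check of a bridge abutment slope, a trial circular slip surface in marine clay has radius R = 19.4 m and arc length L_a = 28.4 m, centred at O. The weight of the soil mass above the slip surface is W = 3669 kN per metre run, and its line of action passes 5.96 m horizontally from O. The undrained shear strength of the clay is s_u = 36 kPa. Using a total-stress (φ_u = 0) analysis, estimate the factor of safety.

FS = 0.91

Taking moments about the centre O, the resisting moment is provided by the undrained shear strength acting along the arc:
M_R = s_u·L_a·R = 36·28.40·19.4 = 19834.6 kN·m/m
M_D = W·d = 3669·5.96 = 21867.2 kN·m/m
FS = M_R / M_D = 19834.6 / 21867.2 = 0.907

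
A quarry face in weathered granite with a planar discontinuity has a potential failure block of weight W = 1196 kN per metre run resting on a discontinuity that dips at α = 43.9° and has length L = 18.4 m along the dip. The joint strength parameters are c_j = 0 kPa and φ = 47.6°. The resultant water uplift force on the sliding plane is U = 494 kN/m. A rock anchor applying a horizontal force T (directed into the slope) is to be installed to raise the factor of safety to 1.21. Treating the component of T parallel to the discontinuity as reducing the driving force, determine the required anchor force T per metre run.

T = 368 kN/m

Resolving forces along and normal to the sliding plane, with the horizontal anchor force T adding T·sinα to the effective normal force and T·cosα acting up the plane against the driving force:
FS = [c_jL + (W cosα − U + T sinα) tanφ] / [W sinα − T cosα]
Without the anchor: N' = 367.8 kN/m, driving T_d = 829.3 kN/m, resisting R = 0·18.4 + 367.8·tan47.6° = 402.8 kN/m, FS = 0.49.
Setting FS = 1.21 and solving for T:
1.21·(829.3 − T cos43.9°) = 402.8 + T sin43.9°·tan47.6°
T·(sin43.9°·tan47.6° + 1.21·cos43.9°) = 1.21·829.3 − 402.8
T·(0.6934·1.0951 + 1.21·0.7206) = 1003.5 − 402.8 = 600.7
T·1.6312 = 600.7
T = 368.2 kN/m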